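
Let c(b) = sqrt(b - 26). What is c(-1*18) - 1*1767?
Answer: -1767 + 2*I*sqrt(11) ≈ -1767.0 + 6.6332*I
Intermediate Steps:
c(b) = sqrt(-26 + b)
c(-1*18) - 1*1767 = sqrt(-26 - 1*18) - 1*1767 = sqrt(-26 - 18) - 1767 = sqrt(-44) - 1767 = 2*I*sqrt(11) - 1767 = -1767 + 2*I*sqrt(11)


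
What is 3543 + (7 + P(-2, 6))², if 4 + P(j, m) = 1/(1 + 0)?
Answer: 3559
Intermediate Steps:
P(j, m) = -3 (P(j, m) = -4 + 1/(1 + 0) = -4 + 1/1 = -4 + 1 = -3)
3543 + (7 + P(-2, 6))² = 3543 + (7 - 3)² = 3543 + 4² = 3543 + 16 = 3559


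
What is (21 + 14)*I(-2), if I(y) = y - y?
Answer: 0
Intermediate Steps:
I(y) = 0
(21 + 14)*I(-2) = (21 + 14)*0 = 35*0 = 0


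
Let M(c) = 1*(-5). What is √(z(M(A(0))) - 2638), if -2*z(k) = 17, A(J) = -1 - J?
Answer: I*√10586/2 ≈ 51.444*I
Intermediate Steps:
M(c) = -5
z(k) = -17/2 (z(k) = -½*17 = -17/2)
√(z(M(A(0))) - 2638) = √(-17/2 - 2638) = √(-5293/2) = I*√10586/2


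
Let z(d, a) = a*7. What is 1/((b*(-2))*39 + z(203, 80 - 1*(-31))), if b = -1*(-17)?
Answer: -1/549 ≈ -0.0018215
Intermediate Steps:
b = 17
z(d, a) = 7*a
1/((b*(-2))*39 + z(203, 80 - 1*(-31))) = 1/((17*(-2))*39 + 7*(80 - 1*(-31))) = 1/(-34*39 + 7*(80 + 31)) = 1/(-1326 + 7*111) = 1/(-1326 + 777) = 1/(-549) = -1/549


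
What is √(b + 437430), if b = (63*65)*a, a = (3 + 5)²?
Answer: √699510 ≈ 836.37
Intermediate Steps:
a = 64 (a = 8² = 64)
b = 262080 (b = (63*65)*64 = 4095*64 = 262080)
√(b + 437430) = √(262080 + 437430) = √699510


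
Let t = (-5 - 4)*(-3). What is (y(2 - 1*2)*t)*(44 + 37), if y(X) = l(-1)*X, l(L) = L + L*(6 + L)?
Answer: 0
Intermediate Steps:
y(X) = -6*X (y(X) = (-(7 - 1))*X = (-1*6)*X = -6*X)
t = 27 (t = -9*(-3) = 27)
(y(2 - 1*2)*t)*(44 + 37) = (-6*(2 - 1*2)*27)*(44 + 37) = (-6*(2 - 2)*27)*81 = (-6*0*27)*81 = (0*27)*81 = 0*81 = 0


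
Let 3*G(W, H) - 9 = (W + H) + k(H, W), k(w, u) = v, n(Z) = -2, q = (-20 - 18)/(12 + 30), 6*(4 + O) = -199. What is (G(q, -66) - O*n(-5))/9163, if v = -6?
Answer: -6025/577269 ≈ -0.010437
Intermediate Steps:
O = -223/6 (O = -4 + (1/6)*(-199) = -4 - 199/6 = -223/6 ≈ -37.167)
q = -19/21 (q = -38/42 = -38*1/42 = -19/21 ≈ -0.90476)
k(w, u) = -6
G(W, H) = 1 + H/3 + W/3 (G(W, H) = 3 + ((W + H) - 6)/3 = 3 + ((H + W) - 6)/3 = 3 + (-6 + H + W)/3 = 3 + (-2 + H/3 + W/3) = 1 + H/3 + W/3)
(G(q, -66) - O*n(-5))/9163 = ((1 + (1/3)*(-66) + (1/3)*(-19/21)) - (-223)*(-2)/6)/9163 = ((1 - 22 - 19/63) - 1*223/3)*(1/9163) = (-1342/63 - 223/3)*(1/9163) = -6025/63*1/9163 = -6025/577269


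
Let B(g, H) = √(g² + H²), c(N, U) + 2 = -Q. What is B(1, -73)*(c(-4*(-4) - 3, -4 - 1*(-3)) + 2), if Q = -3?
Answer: 3*√5330 ≈ 219.02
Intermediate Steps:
c(N, U) = 1 (c(N, U) = -2 - 1*(-3) = -2 + 3 = 1)
B(g, H) = √(H² + g²)
B(1, -73)*(c(-4*(-4) - 3, -4 - 1*(-3)) + 2) = √((-73)² + 1²)*(1 + 2) = √(5329 + 1)*3 = √5330*3 = 3*√5330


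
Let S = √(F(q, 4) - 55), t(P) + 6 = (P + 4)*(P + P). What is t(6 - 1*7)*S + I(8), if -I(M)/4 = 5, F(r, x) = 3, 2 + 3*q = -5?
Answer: -20 - 24*I*√13 ≈ -20.0 - 86.533*I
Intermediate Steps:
q = -7/3 (q = -⅔ + (⅓)*(-5) = -⅔ - 5/3 = -7/3 ≈ -2.3333)
I(M) = -20 (I(M) = -4*5 = -20)
t(P) = -6 + 2*P*(4 + P) (t(P) = -6 + (P + 4)*(P + P) = -6 + (4 + P)*(2*P) = -6 + 2*P*(4 + P))
S = 2*I*√13 (S = √(3 - 55) = √(-52) = 2*I*√13 ≈ 7.2111*I)
t(6 - 1*7)*S + I(8) = (-6 + 2*(6 - 1*7)² + 8*(6 - 1*7))*(2*I*√13) - 20 = (-6 + 2*(6 - 7)² + 8*(6 - 7))*(2*I*√13) - 20 = (-6 + 2*(-1)² + 8*(-1))*(2*I*√13) - 20 = (-6 + 2*1 - 8)*(2*I*√13) - 20 = (-6 + 2 - 8)*(2*I*√13) - 20 = -24*I*√13 - 20 = -20 - 24*I*√13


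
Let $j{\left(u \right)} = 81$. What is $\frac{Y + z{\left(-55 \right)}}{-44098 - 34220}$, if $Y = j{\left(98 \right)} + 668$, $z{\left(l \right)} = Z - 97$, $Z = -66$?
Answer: $- \frac{293}{39159} \approx -0.0074823$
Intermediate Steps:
$z{\left(l \right)} = -163$ ($z{\left(l \right)} = -66 - 97 = -163$)
$Y = 749$ ($Y = 81 + 668 = 749$)
$\frac{Y + z{\left(-55 \right)}}{-44098 - 34220} = \frac{749 - 163}{-44098 - 34220} = \frac{586}{-78318} = 586 \left(- \frac{1}{78318}\right) = - \frac{293}{39159}$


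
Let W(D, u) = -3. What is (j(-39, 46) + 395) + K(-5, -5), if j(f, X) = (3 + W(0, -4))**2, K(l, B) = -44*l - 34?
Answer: 581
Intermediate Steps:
K(l, B) = -34 - 44*l
j(f, X) = 0 (j(f, X) = (3 - 3)**2 = 0**2 = 0)
(j(-39, 46) + 395) + K(-5, -5) = (0 + 395) + (-34 - 44*(-5)) = 395 + (-34 + 220) = 395 + 186 = 581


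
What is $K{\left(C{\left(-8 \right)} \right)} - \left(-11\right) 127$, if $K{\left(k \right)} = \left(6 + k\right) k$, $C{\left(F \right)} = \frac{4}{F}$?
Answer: $\frac{5577}{4} \approx 1394.3$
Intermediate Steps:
$K{\left(k \right)} = k \left(6 + k\right)$
$K{\left(C{\left(-8 \right)} \right)} - \left(-11\right) 127 = \frac{4}{-8} \left(6 + \frac{4}{-8}\right) - \left(-11\right) 127 = 4 \left(- \frac{1}{8}\right) \left(6 + 4 \left(- \frac{1}{8}\right)\right) - -1397 = - \frac{6 - \frac{1}{2}}{2} + 1397 = \left(- \frac{1}{2}\right) \frac{11}{2} + 1397 = - \frac{11}{4} + 1397 = \frac{5577}{4}$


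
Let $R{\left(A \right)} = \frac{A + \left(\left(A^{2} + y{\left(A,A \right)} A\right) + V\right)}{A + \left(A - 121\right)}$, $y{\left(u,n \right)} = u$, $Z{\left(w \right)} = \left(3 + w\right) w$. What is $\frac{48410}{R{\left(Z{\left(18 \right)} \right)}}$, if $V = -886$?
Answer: $\frac{3074035}{28526} \approx 107.76$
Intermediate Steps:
$Z{\left(w \right)} = w \left(3 + w\right)$
$R{\left(A \right)} = \frac{-886 + A + 2 A^{2}}{-121 + 2 A}$ ($R{\left(A \right)} = \frac{A - \left(886 - A^{2} - A A\right)}{A + \left(A - 121\right)} = \frac{A + \left(\left(A^{2} + A^{2}\right) - 886\right)}{A + \left(-121 + A\right)} = \frac{A + \left(2 A^{2} - 886\right)}{-121 + 2 A} = \frac{A + \left(-886 + 2 A^{2}\right)}{-121 + 2 A} = \frac{-886 + A + 2 A^{2}}{-121 + 2 A}$)
$\frac{48410}{R{\left(Z{\left(18 \right)} \right)}} = \frac{48410}{\frac{1}{-121 + 2 \cdot 18 \left(3 + 18\right)} \left(-886 + 18 \left(3 + 18\right) + 2 \left(18 \left(3 + 18\right)\right)^{2}\right)} = \frac{48410}{\frac{1}{-121 + 2 \cdot 18 \cdot 21} \left(-886 + 18 \cdot 21 + 2 \left(18 \cdot 21\right)^{2}\right)} = \frac{48410}{\frac{1}{-121 + 2 \cdot 378} \left(-886 + 378 + 2 \cdot 378^{2}\right)} = \frac{48410}{\frac{1}{-121 + 756} \left(-886 + 378 + 2 \cdot 142884\right)} = \frac{48410}{\frac{1}{635} \left(-886 + 378 + 285768\right)} = \frac{48410}{\frac{1}{635} \cdot 285260} = \frac{48410}{\frac{57052}{127}} = 48410 \cdot \frac{127}{57052} = \frac{3074035}{28526}$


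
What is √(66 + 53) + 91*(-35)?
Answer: -3185 + √119 ≈ -3174.1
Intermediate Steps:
√(66 + 53) + 91*(-35) = √119 - 3185 = -3185 + √119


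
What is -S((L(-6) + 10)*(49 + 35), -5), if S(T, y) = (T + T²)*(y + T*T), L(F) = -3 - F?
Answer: -1423266594204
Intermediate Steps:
S(T, y) = (T + T²)*(y + T²)
-S((L(-6) + 10)*(49 + 35), -5) = -((-3 - 1*(-6)) + 10)*(49 + 35)*(-5 + (((-3 - 1*(-6)) + 10)*(49 + 35))² + (((-3 - 1*(-6)) + 10)*(49 + 35))³ + (((-3 - 1*(-6)) + 10)*(49 + 35))*(-5)) = -((-3 + 6) + 10)*84*(-5 + (((-3 + 6) + 10)*84)² + (((-3 + 6) + 10)*84)³ + (((-3 + 6) + 10)*84)*(-5)) = -(3 + 10)*84*(-5 + ((3 + 10)*84)² + ((3 + 10)*84)³ + ((3 + 10)*84)*(-5)) = -13*84*(-5 + (13*84)² + (13*84)³ + (13*84)*(-5)) = -1092*(-5 + 1092² + 1092³ + 1092*(-5)) = -1092*(-5 + 1192464 + 1302170688 - 5460) = -1092*1303357687 = -1*1423266594204 = -1423266594204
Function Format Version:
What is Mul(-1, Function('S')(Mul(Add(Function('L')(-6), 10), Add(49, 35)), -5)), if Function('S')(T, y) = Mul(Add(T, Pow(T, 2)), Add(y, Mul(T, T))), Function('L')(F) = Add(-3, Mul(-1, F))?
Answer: -1423266594204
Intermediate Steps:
Function('S')(T, y) = Mul(Add(T, Pow(T, 2)), Add(y, Pow(T, 2)))
Mul(-1, Function('S')(Mul(Add(Function('L')(-6), 10), Add(49, 35)), -5)) = Mul(-1, Mul(Mul(Add(Add(-3, Mul(-1, -6)), 10), Add(49, 35)), Add(-5, Pow(Mul(Add(Add(-3, Mul(-1, -6)), 10), Add(49, 35)), 2), Pow(Mul(Add(Add(-3, Mul(-1, -6)), 10), Add(49, 35)), 3), Mul(Mul(Add(Add(-3, Mul(-1, -6)), 10), Add(49, 35)), -5)))) = Mul(-1, Mul(Mul(Add(Add(-3, 6), 10), 84), Add(-5, Pow(Mul(Add(Add(-3, 6), 10), 84), 2), Pow(Mul(Add(Add(-3, 6), 10), 84), 3), Mul(Mul(Add(Add(-3, 6), 10), 84), -5)))) = Mul(-1, Mul(Mul(Add(3, 10), 84), Add(-5, Pow(Mul(Add(3, 10), 84), 2), Pow(Mul(Add(3, 10), 84), 3), Mul(Mul(Add(3, 10), 84), -5)))) = Mul(-1, Mul(Mul(13, 84), Add(-5, Pow(Mul(13, 84), 2), Pow(Mul(13, 84), 3), Mul(Mul(13, 84), -5)))) = Mul(-1, Mul(1092, Add(-5, Pow(1092, 2), Pow(1092, 3), Mul(1092, -5)))) = Mul(-1, Mul(1092, Add(-5, 1192464, 1302170688, -5460))) = Mul(-1, Mul(1092, 1303357687)) = Mul(-1, 1423266594204) = -1423266594204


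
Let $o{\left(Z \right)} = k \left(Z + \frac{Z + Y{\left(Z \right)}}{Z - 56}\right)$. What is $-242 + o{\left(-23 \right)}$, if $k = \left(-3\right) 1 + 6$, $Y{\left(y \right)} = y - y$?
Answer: $- \frac{24500}{79} \approx -310.13$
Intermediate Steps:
$Y{\left(y \right)} = 0$
$k = 3$ ($k = -3 + 6 = 3$)
$o{\left(Z \right)} = 3 Z + \frac{3 Z}{-56 + Z}$ ($o{\left(Z \right)} = 3 \left(Z + \frac{Z + 0}{Z - 56}\right) = 3 \left(Z + \frac{Z}{-56 + Z}\right) = 3 Z + \frac{3 Z}{-56 + Z}$)
$-242 + o{\left(-23 \right)} = -242 + 3 \left(-23\right) \frac{1}{-56 - 23} \left(-55 - 23\right) = -242 + 3 \left(-23\right) \frac{1}{-79} \left(-78\right) = -242 + 3 \left(-23\right) \left(- \frac{1}{79}\right) \left(-78\right) = -242 - \frac{5382}{79} = - \frac{24500}{79}$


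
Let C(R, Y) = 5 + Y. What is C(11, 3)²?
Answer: 64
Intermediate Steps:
C(11, 3)² = (5 + 3)² = 8² = 64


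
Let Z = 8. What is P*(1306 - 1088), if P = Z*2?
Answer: 3488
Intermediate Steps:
P = 16 (P = 8*2 = 16)
P*(1306 - 1088) = 16*(1306 - 1088) = 16*218 = 3488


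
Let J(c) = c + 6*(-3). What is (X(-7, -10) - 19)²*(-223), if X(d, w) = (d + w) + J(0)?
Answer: -650268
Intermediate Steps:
J(c) = -18 + c (J(c) = c - 18 = -18 + c)
X(d, w) = -18 + d + w (X(d, w) = (d + w) + (-18 + 0) = (d + w) - 18 = -18 + d + w)
(X(-7, -10) - 19)²*(-223) = ((-18 - 7 - 10) - 19)²*(-223) = (-35 - 19)²*(-223) = (-54)²*(-223) = 2916*(-223) = -650268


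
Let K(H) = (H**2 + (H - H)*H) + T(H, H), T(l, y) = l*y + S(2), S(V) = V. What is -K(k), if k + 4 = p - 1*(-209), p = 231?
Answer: -380194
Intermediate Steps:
T(l, y) = 2 + l*y (T(l, y) = l*y + 2 = 2 + l*y)
k = 436 (k = -4 + (231 - 1*(-209)) = -4 + (231 + 209) = -4 + 440 = 436)
K(H) = 2 + 2*H**2 (K(H) = (H**2 + (H - H)*H) + (2 + H*H) = (H**2 + 0*H) + (2 + H**2) = (H**2 + 0) + (2 + H**2) = H**2 + (2 + H**2) = 2 + 2*H**2)
-K(k) = -(2 + 2*436**2) = -(2 + 2*190096) = -(2 + 380192) = -1*380194 = -380194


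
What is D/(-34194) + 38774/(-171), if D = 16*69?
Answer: -221004490/974529 ≈ -226.78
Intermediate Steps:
D = 1104
D/(-34194) + 38774/(-171) = 1104/(-34194) + 38774/(-171) = 1104*(-1/34194) + 38774*(-1/171) = -184/5699 - 38774/171 = -221004490/974529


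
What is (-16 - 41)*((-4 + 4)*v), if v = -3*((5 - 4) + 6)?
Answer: 0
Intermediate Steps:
v = -21 (v = -3*(1 + 6) = -3*7 = -21)
(-16 - 41)*((-4 + 4)*v) = (-16 - 41)*((-4 + 4)*(-21)) = -0*(-21) = -57*0 = 0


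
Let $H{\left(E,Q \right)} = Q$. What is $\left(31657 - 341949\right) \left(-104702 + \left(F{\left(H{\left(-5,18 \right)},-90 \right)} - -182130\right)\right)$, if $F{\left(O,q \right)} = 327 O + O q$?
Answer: $-25348994648$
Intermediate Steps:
$\left(31657 - 341949\right) \left(-104702 + \left(F{\left(H{\left(-5,18 \right)},-90 \right)} - -182130\right)\right) = \left(31657 - 341949\right) \left(-104702 + \left(18 \left(327 - 90\right) - -182130\right)\right) = - 310292 \left(-104702 + \left(18 \cdot 237 + 182130\right)\right) = - 310292 \left(-104702 + \left(4266 + 182130\right)\right) = - 310292 \left(-104702 + 186396\right) = \left(-310292\right) 81694 = -25348994648$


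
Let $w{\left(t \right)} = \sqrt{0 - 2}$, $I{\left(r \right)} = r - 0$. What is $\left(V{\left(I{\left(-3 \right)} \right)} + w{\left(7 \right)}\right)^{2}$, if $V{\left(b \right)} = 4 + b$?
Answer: $\left(1 + i \sqrt{2}\right)^{2} \approx -1.0 + 2.8284 i$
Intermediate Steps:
$I{\left(r \right)} = r$ ($I{\left(r \right)} = r + 0 = r$)
$w{\left(t \right)} = i \sqrt{2}$ ($w{\left(t \right)} = \sqrt{-2} = i \sqrt{2}$)
$\left(V{\left(I{\left(-3 \right)} \right)} + w{\left(7 \right)}\right)^{2} = \left(\left(4 - 3\right) + i \sqrt{2}\right)^{2} = \left(1 + i \sqrt{2}\right)^{2}$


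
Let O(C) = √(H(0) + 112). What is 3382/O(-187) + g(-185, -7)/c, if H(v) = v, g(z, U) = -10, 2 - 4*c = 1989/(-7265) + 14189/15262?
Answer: -4435137200/149029893 + 1691*√7/14 ≈ 289.81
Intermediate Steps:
c = 149029893/443513720 (c = ½ - (1989/(-7265) + 14189/15262)/4 = ½ - (1989*(-1/7265) + 14189*(1/15262))/4 = ½ - (-1989/7265 + 14189/15262)/4 = ½ - ¼*72726967/110878430 = ½ - 72726967/443513720 = 149029893/443513720 ≈ 0.33602)
O(C) = 4*√7 (O(C) = √(0 + 112) = √112 = 4*√7)
3382/O(-187) + g(-185, -7)/c = 3382/((4*√7)) - 10/149029893/443513720 = 3382*(√7/28) - 10*443513720/149029893 = 1691*√7/14 - 4435137200/149029893 = -4435137200/149029893 + 1691*√7/14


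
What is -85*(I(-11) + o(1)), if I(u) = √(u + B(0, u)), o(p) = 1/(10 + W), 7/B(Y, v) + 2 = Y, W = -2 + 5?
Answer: -85/13 - 85*I*√58/2 ≈ -6.5385 - 323.67*I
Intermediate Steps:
W = 3
B(Y, v) = 7/(-2 + Y)
o(p) = 1/13 (o(p) = 1/(10 + 3) = 1/13)
I(u) = √(-7/2 + u) (I(u) = √(u + 7/(-2 + 0)) = √(u + 7/(-2)) = √(u + 7*(-½)) = √(u - 7/2) = √(-7/2 + u))
-85*(I(-11) + o(1)) = -85*(√(-14 + 4*(-11))/2 + 1/13) = -85*(√(-14 - 44)/2 + 1/13) = -85*(√(-58)/2 + 1/13) = -85*((I*√58)/2 + 1/13) = -85*(I*√58/2 + 1/13) = -85*(1/13 + I*√58/2) = -85/13 - 85*I*√58/2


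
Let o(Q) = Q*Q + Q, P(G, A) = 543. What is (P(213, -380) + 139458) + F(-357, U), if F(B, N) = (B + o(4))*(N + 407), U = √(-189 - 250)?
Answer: 2842 - 337*I*√439 ≈ 2842.0 - 7060.9*I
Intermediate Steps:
U = I*√439 (U = √(-439) = I*√439 ≈ 20.952*I)
o(Q) = Q + Q² (o(Q) = Q² + Q = Q + Q²)
F(B, N) = (20 + B)*(407 + N) (F(B, N) = (B + 4*(1 + 4))*(N + 407) = (B + 4*5)*(407 + N) = (B + 20)*(407 + N) = (20 + B)*(407 + N))
(P(213, -380) + 139458) + F(-357, U) = (543 + 139458) + (8140 + 20*(I*√439) + 407*(-357) - 357*I*√439) = 140001 + (8140 + 20*I*√439 - 145299 - 357*I*√439) = 140001 + (-137159 - 337*I*√439) = 2842 - 337*I*√439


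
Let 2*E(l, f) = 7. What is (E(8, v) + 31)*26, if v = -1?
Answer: 897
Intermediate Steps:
E(l, f) = 7/2 (E(l, f) = (½)*7 = 7/2)
(E(8, v) + 31)*26 = (7/2 + 31)*26 = (69/2)*26 = 897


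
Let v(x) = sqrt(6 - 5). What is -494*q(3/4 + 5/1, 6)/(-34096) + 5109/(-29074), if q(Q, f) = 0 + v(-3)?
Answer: -39958477/247826776 ≈ -0.16124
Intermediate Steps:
v(x) = 1 (v(x) = sqrt(1) = 1)
q(Q, f) = 1 (q(Q, f) = 0 + 1 = 1)
-494*q(3/4 + 5/1, 6)/(-34096) + 5109/(-29074) = -494*1/(-34096) + 5109/(-29074) = -494*(-1/34096) + 5109*(-1/29074) = 247/17048 - 5109/29074 = -39958477/247826776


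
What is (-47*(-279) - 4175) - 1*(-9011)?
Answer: 17949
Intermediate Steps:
(-47*(-279) - 4175) - 1*(-9011) = (13113 - 4175) + 9011 = 8938 + 9011 = 17949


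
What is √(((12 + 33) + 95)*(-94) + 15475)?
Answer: √2315 ≈ 48.114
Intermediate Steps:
√(((12 + 33) + 95)*(-94) + 15475) = √((45 + 95)*(-94) + 15475) = √(140*(-94) + 15475) = √(-13160 + 15475) = √2315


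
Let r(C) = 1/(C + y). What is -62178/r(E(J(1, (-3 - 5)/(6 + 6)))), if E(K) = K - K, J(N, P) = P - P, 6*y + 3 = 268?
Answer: -2746195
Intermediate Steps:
y = 265/6 (y = -1/2 + (1/6)*268 = -1/2 + 134/3 = 265/6 ≈ 44.167)
J(N, P) = 0
E(K) = 0
r(C) = 1/(265/6 + C) (r(C) = 1/(C + 265/6) = 1/(265/6 + C))
-62178/r(E(J(1, (-3 - 5)/(6 + 6)))) = -62178/(6/(265 + 6*0)) = -62178/(6/(265 + 0)) = -62178/(6/265) = -62178/(6*(1/265)) = -62178/6/265 = -62178*265/6 = -2746195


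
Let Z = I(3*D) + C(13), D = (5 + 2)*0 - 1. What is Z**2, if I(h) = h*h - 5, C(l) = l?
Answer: 289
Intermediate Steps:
D = -1 (D = 7*0 - 1 = 0 - 1 = -1)
I(h) = -5 + h**2 (I(h) = h**2 - 5 = -5 + h**2)
Z = 17 (Z = (-5 + (3*(-1))**2) + 13 = (-5 + (-3)**2) + 13 = (-5 + 9) + 13 = 4 + 13 = 17)
Z**2 = 17**2 = 289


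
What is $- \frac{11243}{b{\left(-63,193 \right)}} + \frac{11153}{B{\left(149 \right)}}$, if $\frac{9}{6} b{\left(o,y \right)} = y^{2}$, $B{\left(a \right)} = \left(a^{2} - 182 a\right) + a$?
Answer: $- \frac{495848033}{177603232} \approx -2.7919$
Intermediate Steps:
$B{\left(a \right)} = a^{2} - 181 a$
$b{\left(o,y \right)} = \frac{2 y^{2}}{3}$
$- \frac{11243}{b{\left(-63,193 \right)}} + \frac{11153}{B{\left(149 \right)}} = - \frac{11243}{\frac{2}{3} \cdot 193^{2}} + \frac{11153}{149 \left(-181 + 149\right)} = - \frac{11243}{\frac{2}{3} \cdot 37249} + \frac{11153}{149 \left(-32\right)} = - \frac{11243}{\frac{74498}{3}} + \frac{11153}{-4768} = \left(-11243\right) \frac{3}{74498} + 11153 \left(- \frac{1}{4768}\right) = - \frac{33729}{74498} - \frac{11153}{4768} = - \frac{495848033}{177603232}$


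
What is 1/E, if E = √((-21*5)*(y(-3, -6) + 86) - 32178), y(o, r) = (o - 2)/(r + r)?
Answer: -2*I*√165007/165007 ≈ -0.0049236*I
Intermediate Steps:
y(o, r) = (-2 + o)/(2*r) (y(o, r) = (-2 + o)/((2*r)) = (-2 + o)*(1/(2*r)) = (-2 + o)/(2*r))
E = I*√165007/2 (E = √((-21*5)*((½)*(-2 - 3)/(-6) + 86) - 32178) = √(-105*((½)*(-⅙)*(-5) + 86) - 32178) = √(-105*(5/12 + 86) - 32178) = √(-105*1037/12 - 32178) = √(-36295/4 - 32178) = √(-165007/4) = I*√165007/2 ≈ 203.11*I)
1/E = 1/(I*√165007/2) = -2*I*√165007/165007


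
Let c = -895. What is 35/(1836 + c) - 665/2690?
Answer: -106323/506258 ≈ -0.21002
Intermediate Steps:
35/(1836 + c) - 665/2690 = 35/(1836 - 895) - 665/2690 = 35/941 - 665*1/2690 = 35*(1/941) - 133/538 = 35/941 - 133/538 = -106323/506258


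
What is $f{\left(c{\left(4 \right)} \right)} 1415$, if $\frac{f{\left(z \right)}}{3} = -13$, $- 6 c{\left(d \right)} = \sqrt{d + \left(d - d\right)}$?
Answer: $-55185$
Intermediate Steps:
$c{\left(d \right)} = - \frac{\sqrt{d}}{6}$ ($c{\left(d \right)} = - \frac{\sqrt{d + \left(d - d\right)}}{6} = - \frac{\sqrt{d + 0}}{6} = - \frac{\sqrt{d}}{6}$)
$f{\left(z \right)} = -39$ ($f{\left(z \right)} = 3 \left(-13\right) = -39$)
$f{\left(c{\left(4 \right)} \right)} 1415 = \left(-39\right) 1415 = -55185$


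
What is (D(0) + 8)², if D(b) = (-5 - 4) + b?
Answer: 1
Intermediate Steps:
D(b) = -9 + b
(D(0) + 8)² = ((-9 + 0) + 8)² = (-9 + 8)² = (-1)² = 1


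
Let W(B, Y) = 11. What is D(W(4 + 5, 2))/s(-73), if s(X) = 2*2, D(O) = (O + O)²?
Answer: 121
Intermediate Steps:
D(O) = 4*O² (D(O) = (2*O)² = 4*O²)
s(X) = 4
D(W(4 + 5, 2))/s(-73) = (4*11²)/4 = (4*121)*(¼) = 484*(¼) = 121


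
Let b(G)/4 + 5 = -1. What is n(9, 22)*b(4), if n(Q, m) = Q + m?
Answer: -744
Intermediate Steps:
b(G) = -24 (b(G) = -20 + 4*(-1) = -20 - 4 = -24)
n(9, 22)*b(4) = (9 + 22)*(-24) = 31*(-24) = -744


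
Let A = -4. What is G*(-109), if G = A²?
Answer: -1744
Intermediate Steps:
G = 16 (G = (-4)² = 16)
G*(-109) = 16*(-109) = -1744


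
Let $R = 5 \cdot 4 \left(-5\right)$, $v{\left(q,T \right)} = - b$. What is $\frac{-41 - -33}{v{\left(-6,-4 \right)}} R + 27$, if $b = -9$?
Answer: $\frac{1043}{9} \approx 115.89$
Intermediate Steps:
$v{\left(q,T \right)} = 9$ ($v{\left(q,T \right)} = \left(-1\right) \left(-9\right) = 9$)
$R = -100$ ($R = 20 \left(-5\right) = -100$)
$\frac{-41 - -33}{v{\left(-6,-4 \right)}} R + 27 = \frac{-41 - -33}{9} \left(-100\right) + 27 = \left(-41 + 33\right) \frac{1}{9} \left(-100\right) + 27 = \left(-8\right) \frac{1}{9} \left(-100\right) + 27 = \left(- \frac{8}{9}\right) \left(-100\right) + 27 = \frac{800}{9} + 27 = \frac{1043}{9}$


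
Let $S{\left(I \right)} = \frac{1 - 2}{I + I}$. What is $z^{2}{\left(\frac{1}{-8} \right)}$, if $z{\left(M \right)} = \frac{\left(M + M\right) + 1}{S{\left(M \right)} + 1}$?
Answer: $\frac{9}{400} \approx 0.0225$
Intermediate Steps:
$S{\left(I \right)} = - \frac{1}{2 I}$
$z{\left(M \right)} = \frac{1 + 2 M}{1 - \frac{1}{2 M}}$ ($z{\left(M \right)} = \frac{\left(M + M\right) + 1}{- \frac{1}{2 M} + 1} = \frac{2 M + 1}{1 - \frac{1}{2 M}} = \frac{1 + 2 M}{1 - \frac{1}{2 M}}$)
$z^{2}{\left(\frac{1}{-8} \right)} = \left(\frac{2 \left(1 + \frac{2}{-8}\right)}{\left(-8\right) \left(-1 + \frac{2}{-8}\right)}\right)^{2} = \left(2 \left(- \frac{1}{8}\right) \frac{1}{-1 + 2 \left(- \frac{1}{8}\right)} \left(1 + 2 \left(- \frac{1}{8}\right)\right)\right)^{2} = \left(2 \left(- \frac{1}{8}\right) \frac{1}{-1 - \frac{1}{4}} \left(1 - \frac{1}{4}\right)\right)^{2} = \left(2 \left(- \frac{1}{8}\right) \frac{1}{- \frac{5}{4}} \cdot \frac{3}{4}\right)^{2} = \left(2 \left(- \frac{1}{8}\right) \left(- \frac{4}{5}\right) \frac{3}{4}\right)^{2} = \left(\frac{3}{20}\right)^{2} = \frac{9}{400}$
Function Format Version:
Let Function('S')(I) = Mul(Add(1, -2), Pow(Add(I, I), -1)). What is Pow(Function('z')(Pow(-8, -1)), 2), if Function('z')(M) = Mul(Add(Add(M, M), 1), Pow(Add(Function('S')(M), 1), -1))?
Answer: Rational(9, 400) ≈ 0.022500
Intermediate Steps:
Function('S')(I) = Mul(Rational(-1, 2), Pow(I, -1)) (Function('S')(I) = Mul(-1, Pow(Mul(2, I), -1)) = Mul(-1, Mul(Rational(1, 2), Pow(I, -1))) = Mul(Rational(-1, 2), Pow(I, -1)))
Function('z')(M) = Mul(Pow(Add(1, Mul(Rational(-1, 2), Pow(M, -1))), -1), Add(1, Mul(2, M))) (Function('z')(M) = Mul(Add(Add(M, M), 1), Pow(Add(Mul(Rational(-1, 2), Pow(M, -1)), 1), -1)) = Mul(Add(Mul(2, M), 1), Pow(Add(1, Mul(Rational(-1, 2), Pow(M, -1))), -1)) = Mul(Add(1, Mul(2, M)), Pow(Add(1, Mul(Rational(-1, 2), Pow(M, -1))), -1)) = Mul(Pow(Add(1, Mul(Rational(-1, 2), Pow(M, -1))), -1), Add(1, Mul(2, M))))
Pow(Function('z')(Pow(-8, -1)), 2) = Pow(Mul(2, Pow(-8, -1), Pow(Add(-1, Mul(2, Pow(-8, -1))), -1), Add(1, Mul(2, Pow(-8, -1)))), 2) = Pow(Mul(2, Rational(-1, 8), Pow(Add(-1, Mul(2, Rational(-1, 8))), -1), Add(1, Mul(2, Rational(-1, 8)))), 2) = Pow(Mul(2, Rational(-1, 8), Pow(Add(-1, Rational(-1, 4)), -1), Add(1, Rational(-1, 4))), 2) = Pow(Mul(2, Rational(-1, 8), Pow(Rational(-5, 4), -1), Rational(3, 4)), 2) = Pow(Mul(2, Rational(-1, 8), Rational(-4, 5), Rational(3, 4)), 2) = Pow(Rational(3, 20), 2) = Rational(9, 400)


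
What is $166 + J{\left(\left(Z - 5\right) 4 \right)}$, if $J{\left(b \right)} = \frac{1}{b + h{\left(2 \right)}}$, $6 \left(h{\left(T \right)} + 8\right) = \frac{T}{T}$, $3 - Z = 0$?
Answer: $\frac{15764}{95} \approx 165.94$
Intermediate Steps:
$Z = 3$ ($Z = 3 - 0 = 3 + 0 = 3$)
$h{\left(T \right)} = - \frac{47}{6}$ ($h{\left(T \right)} = -8 + \frac{T \frac{1}{T}}{6} = -8 + \frac{1}{6} \cdot 1 = -8 + \frac{1}{6} = - \frac{47}{6}$)
$J{\left(b \right)} = \frac{1}{- \frac{47}{6} + b}$ ($J{\left(b \right)} = \frac{1}{b - \frac{47}{6}} = \frac{1}{- \frac{47}{6} + b}$)
$166 + J{\left(\left(Z - 5\right) 4 \right)} = 166 + \frac{6}{-47 + 6 \left(3 - 5\right) 4} = 166 + \frac{6}{-47 + 6 \left(\left(-2\right) 4\right)} = 166 + \frac{6}{-47 + 6 \left(-8\right)} = 166 + \frac{6}{-47 - 48} = 166 + \frac{6}{-95} = 166 + 6 \left(- \frac{1}{95}\right) = 166 - \frac{6}{95} = \frac{15764}{95}$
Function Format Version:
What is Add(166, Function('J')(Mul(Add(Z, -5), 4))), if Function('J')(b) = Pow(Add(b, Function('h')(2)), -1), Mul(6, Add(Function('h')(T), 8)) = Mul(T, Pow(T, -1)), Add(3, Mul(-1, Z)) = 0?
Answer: Rational(15764, 95) ≈ 165.94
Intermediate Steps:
Z = 3 (Z = Add(3, Mul(-1, 0)) = Add(3, 0) = 3)
Function('h')(T) = Rational(-47, 6) (Function('h')(T) = Add(-8, Mul(Rational(1, 6), Mul(T, Pow(T, -1)))) = Add(-8, Mul(Rational(1, 6), 1)) = Add(-8, Rational(1, 6)) = Rational(-47, 6))
Function('J')(b) = Pow(Add(Rational(-47, 6), b), -1) (Function('J')(b) = Pow(Add(b, Rational(-47, 6)), -1) = Pow(Add(Rational(-47, 6), b), -1))
Add(166, Function('J')(Mul(Add(Z, -5), 4))) = Add(166, Mul(6, Pow(Add(-47, Mul(6, Mul(Add(3, -5), 4))), -1))) = Add(166, Mul(6, Pow(Add(-47, Mul(6, Mul(-2, 4))), -1))) = Add(166, Mul(6, Pow(Add(-47, Mul(6, -8)), -1))) = Add(166, Mul(6, Pow(Add(-47, -48), -1))) = Add(166, Mul(6, Pow(-95, -1))) = Add(166, Mul(6, Rational(-1, 95))) = Add(166, Rational(-6, 95)) = Rational(15764, 95)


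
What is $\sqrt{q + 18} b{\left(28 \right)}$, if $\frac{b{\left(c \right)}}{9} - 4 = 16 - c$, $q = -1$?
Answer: $- 72 \sqrt{17} \approx -296.86$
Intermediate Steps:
$b{\left(c \right)} = 180 - 9 c$ ($b{\left(c \right)} = 36 + 9 \left(16 - c\right) = 36 - \left(-144 + 9 c\right) = 180 - 9 c$)
$\sqrt{q + 18} b{\left(28 \right)} = \sqrt{-1 + 18} \left(180 - 252\right) = \sqrt{17} \left(180 - 252\right) = \sqrt{17} \left(-72\right) = - 72 \sqrt{17}$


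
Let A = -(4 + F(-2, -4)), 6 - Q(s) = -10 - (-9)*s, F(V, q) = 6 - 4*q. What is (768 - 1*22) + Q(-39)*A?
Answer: -8796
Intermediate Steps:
Q(s) = 16 - 9*s (Q(s) = 6 - (-10 - (-9)*s) = 6 - (-10 + 9*s) = 6 + (10 - 9*s) = 16 - 9*s)
A = -26 (A = -(4 + (6 - 4*(-4))) = -(4 + (6 + 16)) = -(4 + 22) = -1*26 = -26)
(768 - 1*22) + Q(-39)*A = (768 - 1*22) + (16 - 9*(-39))*(-26) = (768 - 22) + (16 + 351)*(-26) = 746 + 367*(-26) = 746 - 9542 = -8796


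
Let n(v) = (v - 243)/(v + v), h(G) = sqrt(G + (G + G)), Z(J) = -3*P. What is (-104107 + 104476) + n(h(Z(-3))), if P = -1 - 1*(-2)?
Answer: 739/2 + 81*I/2 ≈ 369.5 + 40.5*I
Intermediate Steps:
P = 1 (P = -1 + 2 = 1)
Z(J) = -3 (Z(J) = -3*1 = -3)
h(G) = sqrt(3)*sqrt(G) (h(G) = sqrt(G + 2*G) = sqrt(3*G) = sqrt(3)*sqrt(G))
n(v) = (-243 + v)/(2*v) (n(v) = (-243 + v)/((2*v)) = (-243 + v)*(1/(2*v)) = (-243 + v)/(2*v))
(-104107 + 104476) + n(h(Z(-3))) = (-104107 + 104476) + (-243 + sqrt(3)*sqrt(-3))/(2*((sqrt(3)*sqrt(-3)))) = 369 + (-243 + sqrt(3)*(I*sqrt(3)))/(2*((sqrt(3)*(I*sqrt(3))))) = 369 + (-243 + 3*I)/(2*((3*I))) = 369 + (-I/3)*(-243 + 3*I)/2 = 369 - I*(-243 + 3*I)/6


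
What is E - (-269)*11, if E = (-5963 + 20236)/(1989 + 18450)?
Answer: 60493274/20439 ≈ 2959.7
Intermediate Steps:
E = 14273/20439 ≈ 0.69832
E - (-269)*11 = 14273/20439 - (-269)*11 = 14273/20439 - 1*(-2959) = 14273/20439 + 2959 = 60493274/20439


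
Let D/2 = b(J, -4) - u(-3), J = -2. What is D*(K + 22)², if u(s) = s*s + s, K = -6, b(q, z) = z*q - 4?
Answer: -1024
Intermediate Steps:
b(q, z) = -4 + q*z (b(q, z) = q*z - 4 = -4 + q*z)
u(s) = s + s² (u(s) = s² + s = s + s²)
D = -4 (D = 2*((-4 - 2*(-4)) - (-3)*(1 - 3)) = 2*((-4 + 8) - (-3)*(-2)) = 2*(4 - 1*6) = 2*(4 - 6) = 2*(-2) = -4)
D*(K + 22)² = -4*(-6 + 22)² = -4*16² = -4*256 = -1024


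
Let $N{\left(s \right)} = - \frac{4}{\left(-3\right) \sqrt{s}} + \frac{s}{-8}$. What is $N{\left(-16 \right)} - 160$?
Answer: $-158 - \frac{i}{3} \approx -158.0 - 0.33333 i$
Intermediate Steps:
$N{\left(s \right)} = - \frac{s}{8} + \frac{4}{3 \sqrt{s}}$ ($N{\left(s \right)} = - 4 \left(- \frac{1}{3 \sqrt{s}}\right) + s \left(- \frac{1}{8}\right) = \frac{4}{3 \sqrt{s}} - \frac{s}{8} = - \frac{s}{8} + \frac{4}{3 \sqrt{s}}$)
$N{\left(-16 \right)} - 160 = \left(\left(- \frac{1}{8}\right) \left(-16\right) + \frac{4}{3 \cdot 4 i}\right) - 160 = \left(2 + \frac{4 \left(- \frac{i}{4}\right)}{3}\right) - 160 = \left(2 - \frac{i}{3}\right) - 160 = -158 - \frac{i}{3}$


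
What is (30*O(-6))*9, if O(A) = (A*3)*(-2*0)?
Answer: 0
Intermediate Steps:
O(A) = 0 (O(A) = (3*A)*0 = 0)
(30*O(-6))*9 = (30*0)*9 = 0*9 = 0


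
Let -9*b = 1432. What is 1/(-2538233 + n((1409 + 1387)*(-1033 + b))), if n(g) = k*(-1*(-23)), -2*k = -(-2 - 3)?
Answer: -2/5076581 ≈ -3.9397e-7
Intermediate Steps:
b = -1432/9 (b = -⅑*1432 = -1432/9 ≈ -159.11)
k = -5/2 (k = -(-1)*(-2 - 3)/2 = -(-1)*(-5)/2 = -½*5 = -5/2 ≈ -2.5000)
n(g) = -115/2 (n(g) = -(-5)*(-23)/2 = -5/2*23 = -115/2)
1/(-2538233 + n((1409 + 1387)*(-1033 + b))) = 1/(-2538233 - 115/2) = 1/(-5076581/2) = -2/5076581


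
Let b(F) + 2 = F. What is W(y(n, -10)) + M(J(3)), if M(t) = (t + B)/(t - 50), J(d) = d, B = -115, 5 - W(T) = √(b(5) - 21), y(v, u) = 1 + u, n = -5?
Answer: 347/47 - 3*I*√2 ≈ 7.383 - 4.2426*I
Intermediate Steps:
b(F) = -2 + F
W(T) = 5 - 3*I*√2 (W(T) = 5 - √((-2 + 5) - 21) = 5 - √(3 - 21) = 5 - √(-18) = 5 - 3*I*√2)
M(t) = (-115 + t)/(-50 + t) (M(t) = (t - 115)/(t - 50) = (-115 + t)/(-50 + t))
W(y(n, -10)) + M(J(3)) = (5 - 3*I*√2) + (-115 + 3)/(-50 + 3) = (5 - 3*I*√2) - 112/(-47) = (5 - 3*I*√2) - 1/47*(-112) = (5 - 3*I*√2) + 112/47 = 347/47 - 3*I*√2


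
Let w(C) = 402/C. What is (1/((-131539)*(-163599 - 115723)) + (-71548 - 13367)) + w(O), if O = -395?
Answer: -1232384971308011071/14512985940410 ≈ -84916.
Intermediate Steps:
(1/((-131539)*(-163599 - 115723)) + (-71548 - 13367)) + w(O) = (1/((-131539)*(-163599 - 115723)) + (-71548 - 13367)) + 402/(-395) = (-1/131539/(-279322) - 84915) + 402*(-1/395) = (-1/131539*(-1/279322) - 84915) - 402/395 = (1/36741736558 - 84915) - 402/395 = -3119924559822569/36741736558 - 402/395 = -1232384971308011071/14512985940410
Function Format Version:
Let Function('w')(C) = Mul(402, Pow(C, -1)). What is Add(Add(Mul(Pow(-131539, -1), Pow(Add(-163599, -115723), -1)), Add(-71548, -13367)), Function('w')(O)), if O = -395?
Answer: Rational(-1232384971308011071, 14512985940410) ≈ -84916.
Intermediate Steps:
Add(Add(Mul(Pow(-131539, -1), Pow(Add(-163599, -115723), -1)), Add(-71548, -13367)), Function('w')(O)) = Add(Add(Mul(Pow(-131539, -1), Pow(Add(-163599, -115723), -1)), Add(-71548, -13367)), Mul(402, Pow(-395, -1))) = Add(Add(Mul(Rational(-1, 131539), Pow(-279322, -1)), -84915), Mul(402, Rational(-1, 395))) = Add(Add(Mul(Rational(-1, 131539), Rational(-1, 279322)), -84915), Rational(-402, 395)) = Add(Add(Rational(1, 36741736558), -84915), Rational(-402, 395)) = Add(Rational(-3119924559822569, 36741736558), Rational(-402, 395)) = Rational(-1232384971308011071, 14512985940410)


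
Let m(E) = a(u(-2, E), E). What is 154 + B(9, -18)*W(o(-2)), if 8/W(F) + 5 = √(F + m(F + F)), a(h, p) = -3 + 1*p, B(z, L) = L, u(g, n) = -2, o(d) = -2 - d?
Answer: 1258/7 + 36*I*√3/7 ≈ 179.71 + 8.9077*I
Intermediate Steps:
a(h, p) = -3 + p
m(E) = -3 + E
W(F) = 8/(-5 + √(-3 + 3*F)) (W(F) = 8/(-5 + √(F + (-3 + (F + F)))) = 8/(-5 + √(F + (-3 + 2*F))) = 8/(-5 + √(-3 + 3*F)))
154 + B(9, -18)*W(o(-2)) = 154 - 144/(-5 + √3*√(-1 + (-2 - 1*(-2)))) = 154 - 144/(-5 + √3*√(-1 + (-2 + 2))) = 154 - 144/(-5 + √3*√(-1 + 0)) = 154 - 144/(-5 + √3*√(-1)) = 154 - 144/(-5 + √3*I) = 154 - 144/(-5 + I*√3)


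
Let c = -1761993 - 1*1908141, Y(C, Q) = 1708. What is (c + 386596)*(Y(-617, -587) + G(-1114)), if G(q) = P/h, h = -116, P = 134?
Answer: -162530205693/29 ≈ -5.6045e+9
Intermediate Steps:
c = -3670134 (c = -1761993 - 1908141 = -3670134)
G(q) = -67/58 (G(q) = 134/(-116) = 134*(-1/116) = -67/58)
(c + 386596)*(Y(-617, -587) + G(-1114)) = (-3670134 + 386596)*(1708 - 67/58) = -3283538*98997/58 = -162530205693/29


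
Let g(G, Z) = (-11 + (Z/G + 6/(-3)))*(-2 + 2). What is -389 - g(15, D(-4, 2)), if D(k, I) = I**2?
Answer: -389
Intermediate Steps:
g(G, Z) = 0 (g(G, Z) = (-11 + (Z/G + 6*(-1/3)))*0 = (-11 + (Z/G - 2))*0 = (-11 + (-2 + Z/G))*0 = (-13 + Z/G)*0 = 0)
-389 - g(15, D(-4, 2)) = -389 - 1*0 = -389 + 0 = -389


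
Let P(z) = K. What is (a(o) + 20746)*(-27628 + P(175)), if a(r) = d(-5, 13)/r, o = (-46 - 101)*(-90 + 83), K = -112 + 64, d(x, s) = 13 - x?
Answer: -196939205584/343 ≈ -5.7417e+8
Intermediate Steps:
K = -48
o = 1029 (o = -147*(-7) = 1029)
a(r) = 18/r (a(r) = (13 - 1*(-5))/r = (13 + 5)/r = 18/r)
P(z) = -48
(a(o) + 20746)*(-27628 + P(175)) = (18/1029 + 20746)*(-27628 - 48) = (18*(1/1029) + 20746)*(-27676) = (6/343 + 20746)*(-27676) = (7115884/343)*(-27676) = -196939205584/343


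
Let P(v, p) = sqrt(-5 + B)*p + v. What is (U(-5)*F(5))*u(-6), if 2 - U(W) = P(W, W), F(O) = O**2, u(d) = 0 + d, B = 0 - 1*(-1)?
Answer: -1050 - 1500*I ≈ -1050.0 - 1500.0*I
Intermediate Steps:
B = 1 (B = 0 + 1 = 1)
u(d) = d
P(v, p) = v + 2*I*p (P(v, p) = sqrt(-5 + 1)*p + v = sqrt(-4)*p + v = (2*I)*p + v = 2*I*p + v = v + 2*I*p)
U(W) = 2 - W - 2*I*W (U(W) = 2 - (W + 2*I*W) = 2 + (-W - 2*I*W) = 2 - W - 2*I*W)
(U(-5)*F(5))*u(-6) = ((2 - 1*(-5) - 2*I*(-5))*5**2)*(-6) = ((2 + 5 + 10*I)*25)*(-6) = ((7 + 10*I)*25)*(-6) = (175 + 250*I)*(-6) = -1050 - 1500*I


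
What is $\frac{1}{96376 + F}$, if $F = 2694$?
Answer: $\frac{1}{99070} \approx 1.0094 \cdot 10^{-5}$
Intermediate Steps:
$\frac{1}{96376 + F} = \frac{1}{96376 + 2694} = \frac{1}{99070}$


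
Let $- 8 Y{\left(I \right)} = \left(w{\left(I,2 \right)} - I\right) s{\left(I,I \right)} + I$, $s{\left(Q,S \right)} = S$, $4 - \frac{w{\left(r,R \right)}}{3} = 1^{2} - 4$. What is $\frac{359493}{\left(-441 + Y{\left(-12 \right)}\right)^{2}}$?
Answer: $\frac{119831}{50700} \approx 2.3635$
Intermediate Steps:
$w{\left(r,R \right)} = 21$ ($w{\left(r,R \right)} = 12 - 3 \left(1^{2} - 4\right) = 12 - 3 \left(1 - 4\right) = 12 - -9 = 12 + 9 = 21$)
$Y{\left(I \right)} = - \frac{I}{8} - \frac{I \left(21 - I\right)}{8}$ ($Y{\left(I \right)} = - \frac{\left(21 - I\right) I + I}{8} = - \frac{I \left(21 - I\right) + I}{8} = - \frac{I + I \left(21 - I\right)}{8} = - \frac{I}{8} - \frac{I \left(21 - I\right)}{8}$)
$\frac{359493}{\left(-441 + Y{\left(-12 \right)}\right)^{2}} = \frac{359493}{\left(-441 + \frac{1}{8} \left(-12\right) \left(-22 - 12\right)\right)^{2}} = \frac{359493}{\left(-441 + \frac{1}{8} \left(-12\right) \left(-34\right)\right)^{2}} = \frac{359493}{\left(-441 + 51\right)^{2}} = \frac{359493}{\left(-390\right)^{2}} = \frac{359493}{152100} = 359493 \cdot \frac{1}{152100} = \frac{119831}{50700}$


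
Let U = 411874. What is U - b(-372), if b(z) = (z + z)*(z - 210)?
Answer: -21134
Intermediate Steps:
b(z) = 2*z*(-210 + z) (b(z) = (2*z)*(-210 + z) = 2*z*(-210 + z))
U - b(-372) = 411874 - 2*(-372)*(-210 - 372) = 411874 - 2*(-372)*(-582) = 411874 - 1*433008 = 411874 - 433008 = -21134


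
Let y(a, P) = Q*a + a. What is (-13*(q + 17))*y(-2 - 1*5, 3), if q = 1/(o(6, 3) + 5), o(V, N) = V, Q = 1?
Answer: 34216/11 ≈ 3110.5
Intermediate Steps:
q = 1/11 (q = 1/(6 + 5) = 1/11 ≈ 0.090909)
y(a, P) = 2*a (y(a, P) = 1*a + a = a + a = 2*a)
(-13*(q + 17))*y(-2 - 1*5, 3) = (-13*(1/11 + 17))*(2*(-2 - 1*5)) = (-13*188/11)*(2*(-2 - 5)) = -4888*(-7)/11 = -2444/11*(-14) = 34216/11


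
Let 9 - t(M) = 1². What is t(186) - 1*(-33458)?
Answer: 33466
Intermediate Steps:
t(M) = 8 (t(M) = 9 - 1*1² = 9 - 1*1 = 9 - 1 = 8)
t(186) - 1*(-33458) = 8 - 1*(-33458) = 8 + 33458 = 33466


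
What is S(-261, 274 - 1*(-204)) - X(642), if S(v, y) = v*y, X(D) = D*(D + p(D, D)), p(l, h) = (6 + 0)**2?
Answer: -560034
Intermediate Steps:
p(l, h) = 36 (p(l, h) = 6**2 = 36)
X(D) = D*(36 + D) (X(D) = D*(D + 36) = D*(36 + D))
S(-261, 274 - 1*(-204)) - X(642) = -261*(274 - 1*(-204)) - 642*(36 + 642) = -261*(274 + 204) - 642*678 = -261*478 - 1*435276 = -124758 - 435276 = -560034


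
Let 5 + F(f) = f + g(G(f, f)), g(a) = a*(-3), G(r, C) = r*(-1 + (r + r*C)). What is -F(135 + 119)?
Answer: 49353729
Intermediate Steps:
G(r, C) = r*(-1 + r + C*r) (G(r, C) = r*(-1 + (r + C*r)) = r*(-1 + r + C*r))
g(a) = -3*a
F(f) = -5 + f - 3*f*(-1 + f + f**2) (F(f) = -5 + (f - 3*f*(-1 + f + f*f)) = -5 + (f - 3*f*(-1 + f + f**2)) = -5 + f - 3*f*(-1 + f + f**2))
-F(135 + 119) = -(-5 + (135 + 119) - 3*(135 + 119)*(-1 + (135 + 119) + (135 + 119)**2)) = -(-5 + 254 - 3*254*(-1 + 254 + 254**2)) = -(-5 + 254 - 3*254*(-1 + 254 + 64516)) = -(-5 + 254 - 3*254*64769) = -(-5 + 254 - 49353978) = -1*(-49353729) = 49353729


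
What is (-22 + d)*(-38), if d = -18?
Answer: 1520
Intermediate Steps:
(-22 + d)*(-38) = (-22 - 18)*(-38) = -40*(-38) = 1520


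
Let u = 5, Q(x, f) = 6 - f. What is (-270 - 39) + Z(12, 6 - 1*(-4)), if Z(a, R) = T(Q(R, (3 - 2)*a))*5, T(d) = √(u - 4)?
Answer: -304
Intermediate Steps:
T(d) = 1 (T(d) = √(5 - 4) = √1 = 1)
Z(a, R) = 5 (Z(a, R) = 1*5 = 5)
(-270 - 39) + Z(12, 6 - 1*(-4)) = (-270 - 39) + 5 = -309 + 5 = -304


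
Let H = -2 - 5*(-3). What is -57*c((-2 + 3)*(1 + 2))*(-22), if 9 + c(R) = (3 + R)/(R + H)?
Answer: -43263/4 ≈ -10816.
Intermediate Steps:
H = 13 (H = -2 + 15 = 13)
c(R) = -9 + (3 + R)/(13 + R) (c(R) = -9 + (3 + R)/(R + 13) = -9 + (3 + R)/(13 + R))
-57*c((-2 + 3)*(1 + 2))*(-22) = -114*(-57 - 4*(-2 + 3)*(1 + 2))/(13 + (-2 + 3)*(1 + 2))*(-22) = -114*(-57 - 4*3)/(13 + 1*3)*(-22) = -114*(-57 - 4*3)/(13 + 3)*(-22) = -114*(-57 - 12)/16*(-22) = -114*(-69)/16*(-22) = -57*(-69/8)*(-22) = (3933/8)*(-22) = -43263/4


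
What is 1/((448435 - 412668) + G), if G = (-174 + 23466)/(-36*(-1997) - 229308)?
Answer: 13118/469189565 ≈ 2.7959e-5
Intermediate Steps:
G = -1941/13118 (G = 23292/(71892 - 229308) = 23292/(-157416) = 23292*(-1/157416) = -1941/13118 ≈ -0.14796)
1/((448435 - 412668) + G) = 1/((448435 - 412668) - 1941/13118) = 1/(35767 - 1941/13118) = 1/(469189565/13118) = 13118/469189565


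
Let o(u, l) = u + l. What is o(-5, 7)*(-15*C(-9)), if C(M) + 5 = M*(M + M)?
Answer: -4710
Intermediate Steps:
C(M) = -5 + 2*M² (C(M) = -5 + M*(M + M) = -5 + M*(2*M) = -5 + 2*M²)
o(u, l) = l + u
o(-5, 7)*(-15*C(-9)) = (7 - 5)*(-15*(-5 + 2*(-9)²)) = 2*(-15*(-5 + 2*81)) = 2*(-15*(-5 + 162)) = 2*(-15*157) = 2*(-2355) = -4710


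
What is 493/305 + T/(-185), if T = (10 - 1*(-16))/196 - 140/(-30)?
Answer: 5276783/3317790 ≈ 1.5905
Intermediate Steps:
T = 1411/294 (T = (10 + 16)*(1/196) - 140*(-1/30) = 26*(1/196) + 14/3 = 13/98 + 14/3 = 1411/294 ≈ 4.7993)
493/305 + T/(-185) = 493/305 + (1411/294)/(-185) = 493*(1/305) + (1411/294)*(-1/185) = 493/305 - 1411/54390 = 5276783/3317790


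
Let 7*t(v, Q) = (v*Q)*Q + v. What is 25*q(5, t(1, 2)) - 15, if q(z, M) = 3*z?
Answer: 360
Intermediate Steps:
t(v, Q) = v/7 + v*Q**2/7 (t(v, Q) = ((v*Q)*Q + v)/7 = ((Q*v)*Q + v)/7 = (v*Q**2 + v)/7 = (v + v*Q**2)/7 = v/7 + v*Q**2/7)
25*q(5, t(1, 2)) - 15 = 25*(3*5) - 15 = 25*15 - 15 = 375 - 15 = 360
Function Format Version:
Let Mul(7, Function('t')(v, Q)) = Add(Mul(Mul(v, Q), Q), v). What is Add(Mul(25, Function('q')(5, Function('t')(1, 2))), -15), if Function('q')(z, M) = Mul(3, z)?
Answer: 360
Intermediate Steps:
Function('t')(v, Q) = Add(Mul(Rational(1, 7), v), Mul(Rational(1, 7), v, Pow(Q, 2))) (Function('t')(v, Q) = Mul(Rational(1, 7), Add(Mul(Mul(v, Q), Q), v)) = Mul(Rational(1, 7), Add(Mul(Mul(Q, v), Q), v)) = Mul(Rational(1, 7), Add(Mul(v, Pow(Q, 2)), v)) = Mul(Rational(1, 7), Add(v, Mul(v, Pow(Q, 2)))) = Add(Mul(Rational(1, 7), v), Mul(Rational(1, 7), v, Pow(Q, 2))))
Add(Mul(25, Function('q')(5, Function('t')(1, 2))), -15) = Add(Mul(25, Mul(3, 5)), -15) = Add(Mul(25, 15), -15) = Add(375, -15) = 360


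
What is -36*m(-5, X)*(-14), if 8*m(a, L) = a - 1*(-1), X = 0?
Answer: -252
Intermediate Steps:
m(a, L) = 1/8 + a/8 (m(a, L) = (a - 1*(-1))/8 = (a + 1)/8 = (1 + a)/8 = 1/8 + a/8)
-36*m(-5, X)*(-14) = -36*(1/8 + (1/8)*(-5))*(-14) = -36*(1/8 - 5/8)*(-14) = -36*(-1/2)*(-14) = 18*(-14) = -252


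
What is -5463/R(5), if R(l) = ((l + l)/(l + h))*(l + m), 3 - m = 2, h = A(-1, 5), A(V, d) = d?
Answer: -1821/2 ≈ -910.50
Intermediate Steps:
h = 5
m = 1 (m = 3 - 1*2 = 3 - 2 = 1)
R(l) = 2*l*(1 + l)/(5 + l) (R(l) = ((l + l)/(l + 5))*(l + 1) = ((2*l)/(5 + l))*(1 + l) = (2*l/(5 + l))*(1 + l) = 2*l*(1 + l)/(5 + l))
-5463/R(5) = -5463*(5 + 5)/(10*(1 + 5)) = -5463/(2*5*6/10) = -5463/(2*5*(1/10)*6) = -5463/6 = -5463*1/6 = -1821/2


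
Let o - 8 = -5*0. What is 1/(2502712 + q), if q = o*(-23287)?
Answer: 1/2316416 ≈ 4.3170e-7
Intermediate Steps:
o = 8 (o = 8 - 5*0 = 8 + 0 = 8)
q = -186296 (q = 8*(-23287) = -186296)
1/(2502712 + q) = 1/(2502712 - 186296) = 1/2316416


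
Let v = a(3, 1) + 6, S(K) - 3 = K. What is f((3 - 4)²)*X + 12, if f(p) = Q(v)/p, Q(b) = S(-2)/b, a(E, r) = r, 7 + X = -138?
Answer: -61/7 ≈ -8.7143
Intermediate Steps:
X = -145 (X = -7 - 138 = -145)
S(K) = 3 + K
v = 7 (v = 1 + 6 = 7)
Q(b) = 1/b (Q(b) = (3 - 2)/b = 1/b)
f(p) = 1/(7*p)
f((3 - 4)²)*X + 12 = (1/(7*((3 - 4)²)))*(-145) + 12 = (1/(7*((-1)²)))*(-145) + 12 = ((⅐)/1)*(-145) + 12 = ((⅐)*1)*(-145) + 12 = (⅐)*(-145) + 12 = -145/7 + 12 = -61/7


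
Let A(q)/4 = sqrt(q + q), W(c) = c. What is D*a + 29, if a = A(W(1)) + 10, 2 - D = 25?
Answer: -201 - 92*sqrt(2) ≈ -331.11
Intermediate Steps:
D = -23 (D = 2 - 1*25 = 2 - 25 = -23)
A(q) = 4*sqrt(2)*sqrt(q) (A(q) = 4*sqrt(q + q) = 4*sqrt(2*q) = 4*(sqrt(2)*sqrt(q)) = 4*sqrt(2)*sqrt(q))
a = 10 + 4*sqrt(2) (a = 4*sqrt(2)*sqrt(1) + 10 = 4*sqrt(2)*1 + 10 = 4*sqrt(2) + 10 = 10 + 4*sqrt(2) ≈ 15.657)
D*a + 29 = -23*(10 + 4*sqrt(2)) + 29 = (-230 - 92*sqrt(2)) + 29 = -201 - 92*sqrt(2)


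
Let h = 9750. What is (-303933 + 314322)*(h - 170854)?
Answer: -1673709456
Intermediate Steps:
(-303933 + 314322)*(h - 170854) = (-303933 + 314322)*(9750 - 170854) = 10389*(-161104) = -1673709456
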